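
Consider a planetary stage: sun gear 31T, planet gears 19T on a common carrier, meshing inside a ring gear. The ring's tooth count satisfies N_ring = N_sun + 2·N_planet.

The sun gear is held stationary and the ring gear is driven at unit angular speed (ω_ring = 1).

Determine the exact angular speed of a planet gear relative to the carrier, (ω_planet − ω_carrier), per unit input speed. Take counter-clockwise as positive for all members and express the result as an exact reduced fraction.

N_ring = 31 + 2·19 = 69
31(ω_s−ω_c) = −69(ω_r−ω_c),  ω_s=0, ω_r=1
31(0−ω_c) = −69(1−ω_c)  ⇒  100ω_c = 69  ⇒  ω_c = 69/100
sun–planet: 31·(0−69/100) = −19·(ω_p−ω_c)  ⇒  ω_p−ω_c = −(31/19)·(-69/100) = 2139/1900

2139/1900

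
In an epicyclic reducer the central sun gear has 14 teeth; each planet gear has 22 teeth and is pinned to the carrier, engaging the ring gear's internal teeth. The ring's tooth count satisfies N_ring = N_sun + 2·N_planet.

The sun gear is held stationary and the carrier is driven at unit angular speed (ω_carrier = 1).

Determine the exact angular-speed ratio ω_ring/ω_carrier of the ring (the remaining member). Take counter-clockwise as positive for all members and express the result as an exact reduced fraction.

36/29

N_ring = 14 + 2·22 = 58
14(ω_s−ω_c) = −58(ω_r−ω_c),  ω_s=0, ω_c=1
ω_r = 1 − (14/58)(0−1) = 36/29
ω_r/ω_c = 36/29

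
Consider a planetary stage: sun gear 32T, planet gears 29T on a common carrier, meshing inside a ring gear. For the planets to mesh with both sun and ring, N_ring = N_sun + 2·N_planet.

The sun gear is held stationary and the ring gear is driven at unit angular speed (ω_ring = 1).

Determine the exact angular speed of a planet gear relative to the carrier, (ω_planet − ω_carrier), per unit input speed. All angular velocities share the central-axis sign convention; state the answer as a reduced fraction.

1440/1769

N_ring = 32 + 2·29 = 90
32(ω_s−ω_c) = −90(ω_r−ω_c),  ω_s=0, ω_r=1
32(0−ω_c) = −90(1−ω_c)  ⇒  122ω_c = 90  ⇒  ω_c = 45/61
sun–planet: 32·(0−45/61) = −29·(ω_p−ω_c)  ⇒  ω_p−ω_c = −(32/29)·(-45/61) = 1440/1769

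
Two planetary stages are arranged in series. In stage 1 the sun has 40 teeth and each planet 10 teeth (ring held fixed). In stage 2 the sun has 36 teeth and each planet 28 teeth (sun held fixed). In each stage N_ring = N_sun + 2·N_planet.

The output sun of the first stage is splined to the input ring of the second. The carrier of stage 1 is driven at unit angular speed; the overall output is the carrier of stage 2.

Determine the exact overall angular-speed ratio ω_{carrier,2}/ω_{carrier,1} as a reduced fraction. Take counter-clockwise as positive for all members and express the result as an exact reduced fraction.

115/64

Stage 1: N_ring = 40 + 2·10 = 60
Stage 1: 40(ω_s−ω_c) = −60(ω_r−ω_c),  ω_r=0, ω_c=1
Stage 1: ω_s = 1 − (60/40)(0−1) = 5/2
  ⇒ ω_s¹/ω_c¹ = 5/2
Stage 2: N_ring = 36 + 2·28 = 92
Stage 2: 36(ω_s−ω_c) = −92(ω_r−ω_c),  ω_s=0, ω_r=1
Stage 2: 36(0−ω_c) = −92(1−ω_c)  ⇒  128ω_c = 92  ⇒  ω_c = 23/32
  ⇒ ω_c²/ω_r² = 23/32
Coupling ω_r² = ω_s¹ ⇒ overall = 5/2 × 23/32 = 115/64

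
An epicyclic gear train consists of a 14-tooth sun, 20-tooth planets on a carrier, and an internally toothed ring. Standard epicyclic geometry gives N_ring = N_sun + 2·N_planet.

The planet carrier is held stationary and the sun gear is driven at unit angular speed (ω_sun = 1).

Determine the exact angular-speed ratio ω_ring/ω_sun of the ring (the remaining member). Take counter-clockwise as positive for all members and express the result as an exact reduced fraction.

-7/27

N_ring = 14 + 2·20 = 54
14(ω_s−ω_c) = −54(ω_r−ω_c),  ω_c=0, ω_s=1
ω_r = 0 − (14/54)(1−0) = -7/27
ω_r/ω_s = -7/27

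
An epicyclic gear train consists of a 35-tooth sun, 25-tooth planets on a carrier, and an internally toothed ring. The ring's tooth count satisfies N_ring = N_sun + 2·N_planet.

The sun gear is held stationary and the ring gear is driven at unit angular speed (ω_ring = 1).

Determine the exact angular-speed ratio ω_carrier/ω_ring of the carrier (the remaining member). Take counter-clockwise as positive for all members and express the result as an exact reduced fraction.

N_ring = 35 + 2·25 = 85
35(ω_s−ω_c) = −85(ω_r−ω_c),  ω_s=0, ω_r=1
35(0−ω_c) = −85(1−ω_c)  ⇒  120ω_c = 85  ⇒  ω_c = 17/24
ω_c/ω_r = 17/24

17/24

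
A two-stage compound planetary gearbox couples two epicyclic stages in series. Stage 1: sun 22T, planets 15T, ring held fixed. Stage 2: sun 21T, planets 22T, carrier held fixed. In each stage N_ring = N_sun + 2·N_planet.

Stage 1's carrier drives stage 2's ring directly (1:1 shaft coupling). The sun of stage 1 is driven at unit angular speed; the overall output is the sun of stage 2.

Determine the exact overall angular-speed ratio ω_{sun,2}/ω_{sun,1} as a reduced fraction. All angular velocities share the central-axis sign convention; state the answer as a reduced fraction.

-715/777

Stage 1: N_ring = 22 + 2·15 = 52
Stage 1: 22(ω_s−ω_c) = −52(ω_r−ω_c),  ω_r=0, ω_s=1
Stage 1: 22(1−ω_c) = −52(0−ω_c)  ⇒  74ω_c = 22  ⇒  ω_c = 11/37
  ⇒ ω_c¹/ω_s¹ = 11/37
Stage 2: N_ring = 21 + 2·22 = 65
Stage 2: 21(ω_s−ω_c) = −65(ω_r−ω_c),  ω_c=0, ω_r=1
Stage 2: ω_s = 0 − (65/21)(1−0) = -65/21
  ⇒ ω_s²/ω_r² = -65/21
Coupling ω_r² = ω_c¹ ⇒ overall = 11/37 × -65/21 = -715/777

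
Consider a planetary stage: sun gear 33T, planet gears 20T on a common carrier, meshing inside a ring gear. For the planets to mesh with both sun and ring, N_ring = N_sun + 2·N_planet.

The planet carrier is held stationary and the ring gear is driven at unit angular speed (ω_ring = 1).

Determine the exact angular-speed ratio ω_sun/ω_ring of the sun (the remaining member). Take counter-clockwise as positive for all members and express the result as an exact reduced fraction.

N_ring = 33 + 2·20 = 73
33(ω_s−ω_c) = −73(ω_r−ω_c),  ω_c=0, ω_r=1
ω_s = 0 − (73/33)(1−0) = -73/33
ω_s/ω_r = -73/33

-73/33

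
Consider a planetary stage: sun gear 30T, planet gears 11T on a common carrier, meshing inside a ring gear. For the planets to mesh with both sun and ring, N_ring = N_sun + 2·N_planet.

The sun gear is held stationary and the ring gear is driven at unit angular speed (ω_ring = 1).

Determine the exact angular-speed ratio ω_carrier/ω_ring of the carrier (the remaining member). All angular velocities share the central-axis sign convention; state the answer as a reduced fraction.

N_ring = 30 + 2·11 = 52
30(ω_s−ω_c) = −52(ω_r−ω_c),  ω_s=0, ω_r=1
30(0−ω_c) = −52(1−ω_c)  ⇒  82ω_c = 52  ⇒  ω_c = 26/41
ω_c/ω_r = 26/41

26/41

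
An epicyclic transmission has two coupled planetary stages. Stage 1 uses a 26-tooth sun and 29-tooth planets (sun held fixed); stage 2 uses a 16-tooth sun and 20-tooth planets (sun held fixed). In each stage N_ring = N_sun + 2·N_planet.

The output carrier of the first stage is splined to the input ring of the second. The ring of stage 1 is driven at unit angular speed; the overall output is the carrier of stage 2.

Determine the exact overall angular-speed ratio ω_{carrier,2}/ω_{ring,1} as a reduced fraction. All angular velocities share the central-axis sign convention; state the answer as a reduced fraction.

Stage 1: N_ring = 26 + 2·29 = 84
Stage 1: 26(ω_s−ω_c) = −84(ω_r−ω_c),  ω_s=0, ω_r=1
Stage 1: 26(0−ω_c) = −84(1−ω_c)  ⇒  110ω_c = 84  ⇒  ω_c = 42/55
  ⇒ ω_c¹/ω_r¹ = 42/55
Stage 2: N_ring = 16 + 2·20 = 56
Stage 2: 16(ω_s−ω_c) = −56(ω_r−ω_c),  ω_s=0, ω_r=1
Stage 2: 16(0−ω_c) = −56(1−ω_c)  ⇒  72ω_c = 56  ⇒  ω_c = 7/9
  ⇒ ω_c²/ω_r² = 7/9
Coupling ω_r² = ω_c¹ ⇒ overall = 42/55 × 7/9 = 98/165

98/165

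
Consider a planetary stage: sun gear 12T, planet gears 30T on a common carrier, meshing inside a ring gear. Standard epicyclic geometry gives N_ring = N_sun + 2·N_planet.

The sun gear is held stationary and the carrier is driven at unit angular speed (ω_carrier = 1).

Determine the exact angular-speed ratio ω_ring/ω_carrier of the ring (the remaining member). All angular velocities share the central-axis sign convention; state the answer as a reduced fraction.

7/6

N_ring = 12 + 2·30 = 72
12(ω_s−ω_c) = −72(ω_r−ω_c),  ω_s=0, ω_c=1
ω_r = 1 − (12/72)(0−1) = 7/6
ω_r/ω_c = 7/6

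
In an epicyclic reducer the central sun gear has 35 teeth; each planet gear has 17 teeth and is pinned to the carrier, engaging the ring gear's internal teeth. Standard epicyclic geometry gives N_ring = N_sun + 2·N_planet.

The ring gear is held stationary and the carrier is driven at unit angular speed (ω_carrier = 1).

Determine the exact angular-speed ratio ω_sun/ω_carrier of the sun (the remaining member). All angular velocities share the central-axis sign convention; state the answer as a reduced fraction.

N_ring = 35 + 2·17 = 69
35(ω_s−ω_c) = −69(ω_r−ω_c),  ω_r=0, ω_c=1
ω_s = 1 − (69/35)(0−1) = 104/35
ω_s/ω_c = 104/35

104/35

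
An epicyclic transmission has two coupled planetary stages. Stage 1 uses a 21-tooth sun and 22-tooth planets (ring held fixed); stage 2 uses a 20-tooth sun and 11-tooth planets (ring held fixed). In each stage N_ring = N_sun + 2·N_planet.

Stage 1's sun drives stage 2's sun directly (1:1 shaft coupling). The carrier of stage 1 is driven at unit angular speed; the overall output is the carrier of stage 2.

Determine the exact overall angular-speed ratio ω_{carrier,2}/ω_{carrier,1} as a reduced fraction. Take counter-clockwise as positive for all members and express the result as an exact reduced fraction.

Stage 1: N_ring = 21 + 2·22 = 65
Stage 1: 21(ω_s−ω_c) = −65(ω_r−ω_c),  ω_r=0, ω_c=1
Stage 1: ω_s = 1 − (65/21)(0−1) = 86/21
  ⇒ ω_s¹/ω_c¹ = 86/21
Stage 2: N_ring = 20 + 2·11 = 42
Stage 2: 20(ω_s−ω_c) = −42(ω_r−ω_c),  ω_r=0, ω_s=1
Stage 2: 20(1−ω_c) = −42(0−ω_c)  ⇒  62ω_c = 20  ⇒  ω_c = 10/31
  ⇒ ω_c²/ω_s² = 10/31
Coupling ω_s² = ω_s¹ ⇒ overall = 86/21 × 10/31 = 860/651

860/651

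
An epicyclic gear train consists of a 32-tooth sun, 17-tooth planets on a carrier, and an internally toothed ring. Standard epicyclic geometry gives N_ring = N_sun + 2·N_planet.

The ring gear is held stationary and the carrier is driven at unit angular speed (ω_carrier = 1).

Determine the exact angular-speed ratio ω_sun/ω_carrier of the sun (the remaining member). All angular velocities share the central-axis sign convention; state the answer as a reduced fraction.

49/16

N_ring = 32 + 2·17 = 66
32(ω_s−ω_c) = −66(ω_r−ω_c),  ω_r=0, ω_c=1
ω_s = 1 − (66/32)(0−1) = 49/16
ω_s/ω_c = 49/16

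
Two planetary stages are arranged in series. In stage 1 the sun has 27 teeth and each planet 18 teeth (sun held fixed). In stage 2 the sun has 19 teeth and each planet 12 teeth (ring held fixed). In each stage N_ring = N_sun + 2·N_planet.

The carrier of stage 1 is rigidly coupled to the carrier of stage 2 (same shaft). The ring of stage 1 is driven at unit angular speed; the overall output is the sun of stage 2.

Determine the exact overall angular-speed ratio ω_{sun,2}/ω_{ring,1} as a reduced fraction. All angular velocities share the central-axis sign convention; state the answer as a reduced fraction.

217/95

Stage 1: N_ring = 27 + 2·18 = 63
Stage 1: 27(ω_s−ω_c) = −63(ω_r−ω_c),  ω_s=0, ω_r=1
Stage 1: 27(0−ω_c) = −63(1−ω_c)  ⇒  90ω_c = 63  ⇒  ω_c = 7/10
  ⇒ ω_c¹/ω_r¹ = 7/10
Stage 2: N_ring = 19 + 2·12 = 43
Stage 2: 19(ω_s−ω_c) = −43(ω_r−ω_c),  ω_r=0, ω_c=1
Stage 2: ω_s = 1 − (43/19)(0−1) = 62/19
  ⇒ ω_s²/ω_c² = 62/19
Coupling ω_c² = ω_c¹ ⇒ overall = 7/10 × 62/19 = 217/95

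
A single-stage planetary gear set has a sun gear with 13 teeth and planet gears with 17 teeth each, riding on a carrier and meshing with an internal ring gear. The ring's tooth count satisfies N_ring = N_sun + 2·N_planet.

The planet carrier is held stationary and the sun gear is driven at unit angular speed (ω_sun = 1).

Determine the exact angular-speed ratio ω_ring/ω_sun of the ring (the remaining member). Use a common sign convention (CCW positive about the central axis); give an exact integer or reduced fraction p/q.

-13/47

N_ring = 13 + 2·17 = 47
13(ω_s−ω_c) = −47(ω_r−ω_c),  ω_c=0, ω_s=1
ω_r = 0 − (13/47)(1−0) = -13/47
ω_r/ω_s = -13/47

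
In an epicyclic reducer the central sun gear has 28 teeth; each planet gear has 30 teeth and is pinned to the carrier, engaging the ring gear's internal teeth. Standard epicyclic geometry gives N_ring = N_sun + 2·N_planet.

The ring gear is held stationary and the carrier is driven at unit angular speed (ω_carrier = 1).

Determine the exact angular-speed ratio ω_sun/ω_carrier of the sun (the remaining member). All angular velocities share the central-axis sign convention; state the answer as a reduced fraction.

N_ring = 28 + 2·30 = 88
28(ω_s−ω_c) = −88(ω_r−ω_c),  ω_r=0, ω_c=1
ω_s = 1 − (88/28)(0−1) = 29/7
ω_s/ω_c = 29/7

29/7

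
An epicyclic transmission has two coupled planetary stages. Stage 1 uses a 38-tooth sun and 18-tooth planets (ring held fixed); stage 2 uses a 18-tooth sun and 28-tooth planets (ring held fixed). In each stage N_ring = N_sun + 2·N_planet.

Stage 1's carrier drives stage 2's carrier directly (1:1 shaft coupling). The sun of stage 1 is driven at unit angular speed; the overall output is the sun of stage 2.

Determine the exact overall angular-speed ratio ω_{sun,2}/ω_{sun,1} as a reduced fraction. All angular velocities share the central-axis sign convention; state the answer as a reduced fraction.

437/252

Stage 1: N_ring = 38 + 2·18 = 74
Stage 1: 38(ω_s−ω_c) = −74(ω_r−ω_c),  ω_r=0, ω_s=1
Stage 1: 38(1−ω_c) = −74(0−ω_c)  ⇒  112ω_c = 38  ⇒  ω_c = 19/56
  ⇒ ω_c¹/ω_s¹ = 19/56
Stage 2: N_ring = 18 + 2·28 = 74
Stage 2: 18(ω_s−ω_c) = −74(ω_r−ω_c),  ω_r=0, ω_c=1
Stage 2: ω_s = 1 − (74/18)(0−1) = 46/9
  ⇒ ω_s²/ω_c² = 46/9
Coupling ω_c² = ω_c¹ ⇒ overall = 19/56 × 46/9 = 437/252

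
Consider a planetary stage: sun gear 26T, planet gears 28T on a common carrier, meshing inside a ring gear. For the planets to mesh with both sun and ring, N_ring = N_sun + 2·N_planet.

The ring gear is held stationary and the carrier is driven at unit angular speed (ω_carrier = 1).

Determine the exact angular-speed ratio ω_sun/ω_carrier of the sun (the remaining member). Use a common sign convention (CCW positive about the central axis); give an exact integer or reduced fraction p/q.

54/13

N_ring = 26 + 2·28 = 82
26(ω_s−ω_c) = −82(ω_r−ω_c),  ω_r=0, ω_c=1
ω_s = 1 − (82/26)(0−1) = 54/13
ω_s/ω_c = 54/13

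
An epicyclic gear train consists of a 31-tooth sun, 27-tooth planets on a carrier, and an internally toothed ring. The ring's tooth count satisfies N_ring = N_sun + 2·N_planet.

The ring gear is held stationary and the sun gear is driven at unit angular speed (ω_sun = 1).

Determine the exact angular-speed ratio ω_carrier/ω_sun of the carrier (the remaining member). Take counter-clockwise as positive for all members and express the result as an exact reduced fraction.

31/116

N_ring = 31 + 2·27 = 85
31(ω_s−ω_c) = −85(ω_r−ω_c),  ω_r=0, ω_s=1
31(1−ω_c) = −85(0−ω_c)  ⇒  116ω_c = 31  ⇒  ω_c = 31/116
ω_c/ω_s = 31/116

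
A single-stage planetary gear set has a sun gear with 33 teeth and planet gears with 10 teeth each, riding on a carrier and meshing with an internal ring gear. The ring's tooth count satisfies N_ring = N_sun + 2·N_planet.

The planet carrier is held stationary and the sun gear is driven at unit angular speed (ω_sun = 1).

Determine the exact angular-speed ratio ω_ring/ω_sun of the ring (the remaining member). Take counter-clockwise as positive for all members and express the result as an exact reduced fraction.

N_ring = 33 + 2·10 = 53
33(ω_s−ω_c) = −53(ω_r−ω_c),  ω_c=0, ω_s=1
ω_r = 0 − (33/53)(1−0) = -33/53
ω_r/ω_s = -33/53

-33/53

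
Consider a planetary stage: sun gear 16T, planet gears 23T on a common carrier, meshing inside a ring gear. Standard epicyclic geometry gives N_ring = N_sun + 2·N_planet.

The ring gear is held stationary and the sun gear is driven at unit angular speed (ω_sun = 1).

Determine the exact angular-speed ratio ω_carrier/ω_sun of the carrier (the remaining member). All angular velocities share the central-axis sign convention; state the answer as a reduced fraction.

N_ring = 16 + 2·23 = 62
16(ω_s−ω_c) = −62(ω_r−ω_c),  ω_r=0, ω_s=1
16(1−ω_c) = −62(0−ω_c)  ⇒  78ω_c = 16  ⇒  ω_c = 8/39
ω_c/ω_s = 8/39

8/39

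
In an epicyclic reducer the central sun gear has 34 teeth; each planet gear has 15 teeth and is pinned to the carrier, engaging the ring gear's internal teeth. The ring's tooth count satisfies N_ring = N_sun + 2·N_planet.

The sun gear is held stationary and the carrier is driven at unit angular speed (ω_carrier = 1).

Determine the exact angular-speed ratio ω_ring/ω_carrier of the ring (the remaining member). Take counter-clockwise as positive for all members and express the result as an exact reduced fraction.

49/32

N_ring = 34 + 2·15 = 64
34(ω_s−ω_c) = −64(ω_r−ω_c),  ω_s=0, ω_c=1
ω_r = 1 − (34/64)(0−1) = 49/32
ω_r/ω_c = 49/32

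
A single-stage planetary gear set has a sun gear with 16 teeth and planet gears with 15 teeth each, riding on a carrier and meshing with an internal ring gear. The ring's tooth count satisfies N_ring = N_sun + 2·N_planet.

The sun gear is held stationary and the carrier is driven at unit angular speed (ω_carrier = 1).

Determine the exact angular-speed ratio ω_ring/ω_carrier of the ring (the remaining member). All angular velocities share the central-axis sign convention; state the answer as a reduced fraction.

31/23

N_ring = 16 + 2·15 = 46
16(ω_s−ω_c) = −46(ω_r−ω_c),  ω_s=0, ω_c=1
ω_r = 1 − (16/46)(0−1) = 31/23
ω_r/ω_c = 31/23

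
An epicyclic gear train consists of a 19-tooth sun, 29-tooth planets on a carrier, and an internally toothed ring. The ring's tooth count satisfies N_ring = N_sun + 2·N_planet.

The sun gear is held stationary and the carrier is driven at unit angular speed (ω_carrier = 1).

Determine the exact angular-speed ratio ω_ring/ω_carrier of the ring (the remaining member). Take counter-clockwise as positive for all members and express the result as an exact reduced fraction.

96/77

N_ring = 19 + 2·29 = 77
19(ω_s−ω_c) = −77(ω_r−ω_c),  ω_s=0, ω_c=1
ω_r = 1 − (19/77)(0−1) = 96/77
ω_r/ω_c = 96/77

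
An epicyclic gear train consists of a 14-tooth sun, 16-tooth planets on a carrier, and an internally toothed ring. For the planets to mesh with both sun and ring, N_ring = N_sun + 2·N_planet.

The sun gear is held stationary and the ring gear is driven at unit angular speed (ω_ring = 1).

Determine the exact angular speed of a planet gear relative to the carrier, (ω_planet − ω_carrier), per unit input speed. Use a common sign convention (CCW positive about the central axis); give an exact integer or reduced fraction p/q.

161/240

N_ring = 14 + 2·16 = 46
14(ω_s−ω_c) = −46(ω_r−ω_c),  ω_s=0, ω_r=1
14(0−ω_c) = −46(1−ω_c)  ⇒  60ω_c = 46  ⇒  ω_c = 23/30
sun–planet: 14·(0−23/30) = −16·(ω_p−ω_c)  ⇒  ω_p−ω_c = −(14/16)·(-23/30) = 161/240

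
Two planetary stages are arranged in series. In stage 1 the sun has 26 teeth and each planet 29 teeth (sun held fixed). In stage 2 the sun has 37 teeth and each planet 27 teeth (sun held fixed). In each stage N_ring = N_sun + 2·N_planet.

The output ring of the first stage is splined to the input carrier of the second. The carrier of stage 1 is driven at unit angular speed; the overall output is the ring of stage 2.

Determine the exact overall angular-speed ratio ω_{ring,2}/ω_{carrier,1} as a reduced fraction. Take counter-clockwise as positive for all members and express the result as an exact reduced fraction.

Stage 1: N_ring = 26 + 2·29 = 84
Stage 1: 26(ω_s−ω_c) = −84(ω_r−ω_c),  ω_s=0, ω_c=1
Stage 1: ω_r = 1 − (26/84)(0−1) = 55/42
  ⇒ ω_r¹/ω_c¹ = 55/42
Stage 2: N_ring = 37 + 2·27 = 91
Stage 2: 37(ω_s−ω_c) = −91(ω_r−ω_c),  ω_s=0, ω_c=1
Stage 2: ω_r = 1 − (37/91)(0−1) = 128/91
  ⇒ ω_r²/ω_c² = 128/91
Coupling ω_c² = ω_r¹ ⇒ overall = 55/42 × 128/91 = 3520/1911

3520/1911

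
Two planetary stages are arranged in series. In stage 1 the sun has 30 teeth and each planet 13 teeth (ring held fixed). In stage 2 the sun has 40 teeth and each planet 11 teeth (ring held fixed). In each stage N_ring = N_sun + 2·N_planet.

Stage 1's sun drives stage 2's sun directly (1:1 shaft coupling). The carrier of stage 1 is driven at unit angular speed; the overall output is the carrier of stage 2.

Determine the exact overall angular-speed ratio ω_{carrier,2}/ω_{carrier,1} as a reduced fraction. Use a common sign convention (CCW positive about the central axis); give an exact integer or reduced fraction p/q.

172/153

Stage 1: N_ring = 30 + 2·13 = 56
Stage 1: 30(ω_s−ω_c) = −56(ω_r−ω_c),  ω_r=0, ω_c=1
Stage 1: ω_s = 1 − (56/30)(0−1) = 43/15
  ⇒ ω_s¹/ω_c¹ = 43/15
Stage 2: N_ring = 40 + 2·11 = 62
Stage 2: 40(ω_s−ω_c) = −62(ω_r−ω_c),  ω_r=0, ω_s=1
Stage 2: 40(1−ω_c) = −62(0−ω_c)  ⇒  102ω_c = 40  ⇒  ω_c = 20/51
  ⇒ ω_c²/ω_s² = 20/51
Coupling ω_s² = ω_s¹ ⇒ overall = 43/15 × 20/51 = 172/153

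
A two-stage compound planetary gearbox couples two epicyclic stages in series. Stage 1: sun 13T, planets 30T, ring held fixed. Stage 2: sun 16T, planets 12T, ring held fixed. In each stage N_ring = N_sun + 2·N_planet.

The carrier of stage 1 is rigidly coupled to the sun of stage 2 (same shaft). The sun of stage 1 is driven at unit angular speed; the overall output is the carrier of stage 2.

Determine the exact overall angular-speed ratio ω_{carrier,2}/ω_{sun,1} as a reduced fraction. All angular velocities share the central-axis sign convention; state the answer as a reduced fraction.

Stage 1: N_ring = 13 + 2·30 = 73
Stage 1: 13(ω_s−ω_c) = −73(ω_r−ω_c),  ω_r=0, ω_s=1
Stage 1: 13(1−ω_c) = −73(0−ω_c)  ⇒  86ω_c = 13  ⇒  ω_c = 13/86
  ⇒ ω_c¹/ω_s¹ = 13/86
Stage 2: N_ring = 16 + 2·12 = 40
Stage 2: 16(ω_s−ω_c) = −40(ω_r−ω_c),  ω_r=0, ω_s=1
Stage 2: 16(1−ω_c) = −40(0−ω_c)  ⇒  56ω_c = 16  ⇒  ω_c = 2/7
  ⇒ ω_c²/ω_s² = 2/7
Coupling ω_s² = ω_c¹ ⇒ overall = 13/86 × 2/7 = 13/301

13/301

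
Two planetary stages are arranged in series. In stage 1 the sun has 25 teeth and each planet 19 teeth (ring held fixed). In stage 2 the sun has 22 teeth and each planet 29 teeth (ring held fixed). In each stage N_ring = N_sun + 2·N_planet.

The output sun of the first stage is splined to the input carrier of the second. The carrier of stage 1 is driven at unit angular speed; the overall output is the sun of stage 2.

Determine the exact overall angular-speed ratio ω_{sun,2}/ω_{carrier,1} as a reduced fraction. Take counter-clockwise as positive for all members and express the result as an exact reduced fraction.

Stage 1: N_ring = 25 + 2·19 = 63
Stage 1: 25(ω_s−ω_c) = −63(ω_r−ω_c),  ω_r=0, ω_c=1
Stage 1: ω_s = 1 − (63/25)(0−1) = 88/25
  ⇒ ω_s¹/ω_c¹ = 88/25
Stage 2: N_ring = 22 + 2·29 = 80
Stage 2: 22(ω_s−ω_c) = −80(ω_r−ω_c),  ω_r=0, ω_c=1
Stage 2: ω_s = 1 − (80/22)(0−1) = 51/11
  ⇒ ω_s²/ω_c² = 51/11
Coupling ω_c² = ω_s¹ ⇒ overall = 88/25 × 51/11 = 408/25

408/25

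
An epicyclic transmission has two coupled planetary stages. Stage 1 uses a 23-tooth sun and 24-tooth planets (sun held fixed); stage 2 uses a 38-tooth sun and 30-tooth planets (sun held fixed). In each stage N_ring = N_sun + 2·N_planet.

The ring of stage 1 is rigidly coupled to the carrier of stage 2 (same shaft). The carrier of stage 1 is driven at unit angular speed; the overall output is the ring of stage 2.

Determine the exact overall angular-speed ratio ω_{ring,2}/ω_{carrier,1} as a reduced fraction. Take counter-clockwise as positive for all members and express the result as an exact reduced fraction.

6392/3479

Stage 1: N_ring = 23 + 2·24 = 71
Stage 1: 23(ω_s−ω_c) = −71(ω_r−ω_c),  ω_s=0, ω_c=1
Stage 1: ω_r = 1 − (23/71)(0−1) = 94/71
  ⇒ ω_r¹/ω_c¹ = 94/71
Stage 2: N_ring = 38 + 2·30 = 98
Stage 2: 38(ω_s−ω_c) = −98(ω_r−ω_c),  ω_s=0, ω_c=1
Stage 2: ω_r = 1 − (38/98)(0−1) = 68/49
  ⇒ ω_r²/ω_c² = 68/49
Coupling ω_c² = ω_r¹ ⇒ overall = 94/71 × 68/49 = 6392/3479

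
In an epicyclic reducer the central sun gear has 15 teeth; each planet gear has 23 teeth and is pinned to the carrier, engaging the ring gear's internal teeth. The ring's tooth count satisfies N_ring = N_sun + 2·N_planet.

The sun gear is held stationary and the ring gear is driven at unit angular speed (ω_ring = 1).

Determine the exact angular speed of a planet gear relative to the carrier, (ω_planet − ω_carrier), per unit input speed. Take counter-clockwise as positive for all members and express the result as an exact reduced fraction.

N_ring = 15 + 2·23 = 61
15(ω_s−ω_c) = −61(ω_r−ω_c),  ω_s=0, ω_r=1
15(0−ω_c) = −61(1−ω_c)  ⇒  76ω_c = 61  ⇒  ω_c = 61/76
sun–planet: 15·(0−61/76) = −23·(ω_p−ω_c)  ⇒  ω_p−ω_c = −(15/23)·(-61/76) = 915/1748

915/1748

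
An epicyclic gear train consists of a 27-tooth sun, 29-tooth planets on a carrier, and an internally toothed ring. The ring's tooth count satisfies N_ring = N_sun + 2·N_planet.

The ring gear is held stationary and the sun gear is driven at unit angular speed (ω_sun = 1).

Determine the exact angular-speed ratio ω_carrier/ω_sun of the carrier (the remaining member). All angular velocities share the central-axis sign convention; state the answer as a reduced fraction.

27/112

N_ring = 27 + 2·29 = 85
27(ω_s−ω_c) = −85(ω_r−ω_c),  ω_r=0, ω_s=1
27(1−ω_c) = −85(0−ω_c)  ⇒  112ω_c = 27  ⇒  ω_c = 27/112
ω_c/ω_s = 27/112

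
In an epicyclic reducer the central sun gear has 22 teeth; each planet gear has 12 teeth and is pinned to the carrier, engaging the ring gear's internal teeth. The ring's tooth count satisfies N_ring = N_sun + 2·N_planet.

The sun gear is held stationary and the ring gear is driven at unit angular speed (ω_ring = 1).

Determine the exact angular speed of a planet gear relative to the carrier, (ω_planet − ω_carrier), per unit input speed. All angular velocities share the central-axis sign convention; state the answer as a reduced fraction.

N_ring = 22 + 2·12 = 46
22(ω_s−ω_c) = −46(ω_r−ω_c),  ω_s=0, ω_r=1
22(0−ω_c) = −46(1−ω_c)  ⇒  68ω_c = 46  ⇒  ω_c = 23/34
sun–planet: 22·(0−23/34) = −12·(ω_p−ω_c)  ⇒  ω_p−ω_c = −(22/12)·(-23/34) = 253/204

253/204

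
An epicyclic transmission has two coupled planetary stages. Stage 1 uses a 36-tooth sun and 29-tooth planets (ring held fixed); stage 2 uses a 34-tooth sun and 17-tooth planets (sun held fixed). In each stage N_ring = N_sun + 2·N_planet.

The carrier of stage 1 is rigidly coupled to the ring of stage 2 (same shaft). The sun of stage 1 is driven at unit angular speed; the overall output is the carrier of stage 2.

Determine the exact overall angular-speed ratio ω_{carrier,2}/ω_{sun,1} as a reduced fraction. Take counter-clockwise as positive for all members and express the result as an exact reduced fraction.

Stage 1: N_ring = 36 + 2·29 = 94
Stage 1: 36(ω_s−ω_c) = −94(ω_r−ω_c),  ω_r=0, ω_s=1
Stage 1: 36(1−ω_c) = −94(0−ω_c)  ⇒  130ω_c = 36  ⇒  ω_c = 18/65
  ⇒ ω_c¹/ω_s¹ = 18/65
Stage 2: N_ring = 34 + 2·17 = 68
Stage 2: 34(ω_s−ω_c) = −68(ω_r−ω_c),  ω_s=0, ω_r=1
Stage 2: 34(0−ω_c) = −68(1−ω_c)  ⇒  102ω_c = 68  ⇒  ω_c = 2/3
  ⇒ ω_c²/ω_r² = 2/3
Coupling ω_r² = ω_c¹ ⇒ overall = 18/65 × 2/3 = 12/65

12/65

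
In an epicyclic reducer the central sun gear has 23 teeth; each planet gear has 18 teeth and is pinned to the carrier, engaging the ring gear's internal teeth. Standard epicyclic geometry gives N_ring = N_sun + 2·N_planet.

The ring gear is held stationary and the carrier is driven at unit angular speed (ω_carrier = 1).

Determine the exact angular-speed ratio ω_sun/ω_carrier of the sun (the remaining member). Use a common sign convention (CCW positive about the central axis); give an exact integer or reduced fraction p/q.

N_ring = 23 + 2·18 = 59
23(ω_s−ω_c) = −59(ω_r−ω_c),  ω_r=0, ω_c=1
ω_s = 1 − (59/23)(0−1) = 82/23
ω_s/ω_c = 82/23

82/23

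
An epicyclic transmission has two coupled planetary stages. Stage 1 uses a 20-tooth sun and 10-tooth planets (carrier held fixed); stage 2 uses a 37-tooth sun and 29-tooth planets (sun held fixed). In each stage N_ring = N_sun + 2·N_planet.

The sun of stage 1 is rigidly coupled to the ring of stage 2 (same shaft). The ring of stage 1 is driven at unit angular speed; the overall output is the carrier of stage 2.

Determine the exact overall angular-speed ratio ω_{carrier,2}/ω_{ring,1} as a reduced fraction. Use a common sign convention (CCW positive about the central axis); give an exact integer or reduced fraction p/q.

Stage 1: N_ring = 20 + 2·10 = 40
Stage 1: 20(ω_s−ω_c) = −40(ω_r−ω_c),  ω_c=0, ω_r=1
Stage 1: ω_s = 0 − (40/20)(1−0) = -2
  ⇒ ω_s¹/ω_r¹ = -2
Stage 2: N_ring = 37 + 2·29 = 95
Stage 2: 37(ω_s−ω_c) = −95(ω_r−ω_c),  ω_s=0, ω_r=1
Stage 2: 37(0−ω_c) = −95(1−ω_c)  ⇒  132ω_c = 95  ⇒  ω_c = 95/132
  ⇒ ω_c²/ω_r² = 95/132
Coupling ω_r² = ω_s¹ ⇒ overall = -2 × 95/132 = -95/66

-95/66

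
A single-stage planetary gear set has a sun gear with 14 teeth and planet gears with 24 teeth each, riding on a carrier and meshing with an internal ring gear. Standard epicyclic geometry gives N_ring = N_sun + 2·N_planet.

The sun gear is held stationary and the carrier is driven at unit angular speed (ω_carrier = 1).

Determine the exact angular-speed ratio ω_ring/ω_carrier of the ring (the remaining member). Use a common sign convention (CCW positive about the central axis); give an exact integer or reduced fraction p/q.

N_ring = 14 + 2·24 = 62
14(ω_s−ω_c) = −62(ω_r−ω_c),  ω_s=0, ω_c=1
ω_r = 1 − (14/62)(0−1) = 38/31
ω_r/ω_c = 38/31

38/31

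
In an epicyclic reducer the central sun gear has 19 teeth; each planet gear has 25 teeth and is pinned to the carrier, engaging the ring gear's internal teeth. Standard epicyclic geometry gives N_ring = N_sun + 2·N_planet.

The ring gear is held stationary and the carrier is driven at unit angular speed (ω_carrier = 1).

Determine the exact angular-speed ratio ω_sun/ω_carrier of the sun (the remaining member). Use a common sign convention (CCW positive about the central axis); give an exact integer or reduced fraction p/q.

88/19

N_ring = 19 + 2·25 = 69
19(ω_s−ω_c) = −69(ω_r−ω_c),  ω_r=0, ω_c=1
ω_s = 1 − (69/19)(0−1) = 88/19
ω_s/ω_c = 88/19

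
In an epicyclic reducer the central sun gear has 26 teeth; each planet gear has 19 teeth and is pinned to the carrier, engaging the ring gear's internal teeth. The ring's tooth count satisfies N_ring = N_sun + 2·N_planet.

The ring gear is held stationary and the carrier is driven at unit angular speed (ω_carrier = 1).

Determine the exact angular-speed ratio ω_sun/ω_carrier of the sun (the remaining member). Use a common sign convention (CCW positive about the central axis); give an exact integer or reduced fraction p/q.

45/13

N_ring = 26 + 2·19 = 64
26(ω_s−ω_c) = −64(ω_r−ω_c),  ω_r=0, ω_c=1
ω_s = 1 − (64/26)(0−1) = 45/13
ω_s/ω_c = 45/13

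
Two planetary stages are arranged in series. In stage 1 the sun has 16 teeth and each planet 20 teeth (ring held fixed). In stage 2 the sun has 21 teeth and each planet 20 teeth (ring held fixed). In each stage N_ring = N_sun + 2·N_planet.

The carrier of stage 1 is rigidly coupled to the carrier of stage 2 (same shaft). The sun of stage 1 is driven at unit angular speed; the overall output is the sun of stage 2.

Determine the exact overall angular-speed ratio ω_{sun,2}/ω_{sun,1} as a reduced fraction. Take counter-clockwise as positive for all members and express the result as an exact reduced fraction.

164/189

Stage 1: N_ring = 16 + 2·20 = 56
Stage 1: 16(ω_s−ω_c) = −56(ω_r−ω_c),  ω_r=0, ω_s=1
Stage 1: 16(1−ω_c) = −56(0−ω_c)  ⇒  72ω_c = 16  ⇒  ω_c = 2/9
  ⇒ ω_c¹/ω_s¹ = 2/9
Stage 2: N_ring = 21 + 2·20 = 61
Stage 2: 21(ω_s−ω_c) = −61(ω_r−ω_c),  ω_r=0, ω_c=1
Stage 2: ω_s = 1 − (61/21)(0−1) = 82/21
  ⇒ ω_s²/ω_c² = 82/21
Coupling ω_c² = ω_c¹ ⇒ overall = 2/9 × 82/21 = 164/189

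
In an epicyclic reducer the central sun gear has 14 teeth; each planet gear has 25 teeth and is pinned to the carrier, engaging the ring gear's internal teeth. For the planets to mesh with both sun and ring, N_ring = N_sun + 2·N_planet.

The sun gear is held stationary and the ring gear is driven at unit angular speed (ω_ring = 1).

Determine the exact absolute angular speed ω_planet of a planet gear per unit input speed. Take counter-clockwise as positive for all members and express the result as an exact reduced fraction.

32/25

N_ring = 14 + 2·25 = 64
14(ω_s−ω_c) = −64(ω_r−ω_c),  ω_s=0, ω_r=1
14(0−ω_c) = −64(1−ω_c)  ⇒  78ω_c = 64  ⇒  ω_c = 32/39
sun–planet: 14·(0−32/39) = −25·(ω_p−ω_c)  ⇒  ω_p−ω_c = −(14/25)·(-32/39) = 448/975
ω_p = 32/39 + 448/975 = 32/25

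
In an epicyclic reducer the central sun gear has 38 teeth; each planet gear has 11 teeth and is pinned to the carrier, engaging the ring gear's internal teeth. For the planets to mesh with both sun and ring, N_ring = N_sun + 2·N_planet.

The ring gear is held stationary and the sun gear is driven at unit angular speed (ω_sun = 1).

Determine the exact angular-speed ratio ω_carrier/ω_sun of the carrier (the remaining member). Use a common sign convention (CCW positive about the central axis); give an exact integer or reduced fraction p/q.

N_ring = 38 + 2·11 = 60
38(ω_s−ω_c) = −60(ω_r−ω_c),  ω_r=0, ω_s=1
38(1−ω_c) = −60(0−ω_c)  ⇒  98ω_c = 38  ⇒  ω_c = 19/49
ω_c/ω_s = 19/49

19/49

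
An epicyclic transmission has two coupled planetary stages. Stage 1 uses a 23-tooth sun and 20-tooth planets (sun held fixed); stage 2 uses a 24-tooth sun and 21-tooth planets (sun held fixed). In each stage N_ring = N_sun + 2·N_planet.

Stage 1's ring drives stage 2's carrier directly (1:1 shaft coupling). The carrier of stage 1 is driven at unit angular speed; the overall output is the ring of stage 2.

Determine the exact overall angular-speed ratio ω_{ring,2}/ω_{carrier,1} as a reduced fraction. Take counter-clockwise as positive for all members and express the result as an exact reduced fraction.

Stage 1: N_ring = 23 + 2·20 = 63
Stage 1: 23(ω_s−ω_c) = −63(ω_r−ω_c),  ω_s=0, ω_c=1
Stage 1: ω_r = 1 − (23/63)(0−1) = 86/63
  ⇒ ω_r¹/ω_c¹ = 86/63
Stage 2: N_ring = 24 + 2·21 = 66
Stage 2: 24(ω_s−ω_c) = −66(ω_r−ω_c),  ω_s=0, ω_c=1
Stage 2: ω_r = 1 − (24/66)(0−1) = 15/11
  ⇒ ω_r²/ω_c² = 15/11
Coupling ω_c² = ω_r¹ ⇒ overall = 86/63 × 15/11 = 430/231

430/231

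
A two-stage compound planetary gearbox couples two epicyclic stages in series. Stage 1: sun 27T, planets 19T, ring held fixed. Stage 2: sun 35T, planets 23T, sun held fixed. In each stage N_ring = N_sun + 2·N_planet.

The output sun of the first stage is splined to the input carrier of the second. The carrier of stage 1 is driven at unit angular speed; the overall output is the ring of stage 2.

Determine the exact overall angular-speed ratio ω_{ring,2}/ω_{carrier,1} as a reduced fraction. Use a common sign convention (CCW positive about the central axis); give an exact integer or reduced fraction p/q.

Stage 1: N_ring = 27 + 2·19 = 65
Stage 1: 27(ω_s−ω_c) = −65(ω_r−ω_c),  ω_r=0, ω_c=1
Stage 1: ω_s = 1 − (65/27)(0−1) = 92/27
  ⇒ ω_s¹/ω_c¹ = 92/27
Stage 2: N_ring = 35 + 2·23 = 81
Stage 2: 35(ω_s−ω_c) = −81(ω_r−ω_c),  ω_s=0, ω_c=1
Stage 2: ω_r = 1 − (35/81)(0−1) = 116/81
  ⇒ ω_r²/ω_c² = 116/81
Coupling ω_c² = ω_s¹ ⇒ overall = 92/27 × 116/81 = 10672/2187

10672/2187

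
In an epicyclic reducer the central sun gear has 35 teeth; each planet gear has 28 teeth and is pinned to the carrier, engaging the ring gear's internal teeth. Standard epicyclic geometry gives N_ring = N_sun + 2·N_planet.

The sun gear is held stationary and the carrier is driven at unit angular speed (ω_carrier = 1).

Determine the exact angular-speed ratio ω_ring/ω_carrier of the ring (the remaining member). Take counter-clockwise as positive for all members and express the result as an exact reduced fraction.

N_ring = 35 + 2·28 = 91
35(ω_s−ω_c) = −91(ω_r−ω_c),  ω_s=0, ω_c=1
ω_r = 1 − (35/91)(0−1) = 18/13
ω_r/ω_c = 18/13

18/13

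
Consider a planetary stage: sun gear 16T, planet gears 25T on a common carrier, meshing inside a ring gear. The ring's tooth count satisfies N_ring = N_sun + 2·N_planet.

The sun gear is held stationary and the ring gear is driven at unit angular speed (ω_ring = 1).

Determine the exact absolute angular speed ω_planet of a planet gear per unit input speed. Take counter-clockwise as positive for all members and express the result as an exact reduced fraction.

N_ring = 16 + 2·25 = 66
16(ω_s−ω_c) = −66(ω_r−ω_c),  ω_s=0, ω_r=1
16(0−ω_c) = −66(1−ω_c)  ⇒  82ω_c = 66  ⇒  ω_c = 33/41
sun–planet: 16·(0−33/41) = −25·(ω_p−ω_c)  ⇒  ω_p−ω_c = −(16/25)·(-33/41) = 528/1025
ω_p = 33/41 + 528/1025 = 33/25

33/25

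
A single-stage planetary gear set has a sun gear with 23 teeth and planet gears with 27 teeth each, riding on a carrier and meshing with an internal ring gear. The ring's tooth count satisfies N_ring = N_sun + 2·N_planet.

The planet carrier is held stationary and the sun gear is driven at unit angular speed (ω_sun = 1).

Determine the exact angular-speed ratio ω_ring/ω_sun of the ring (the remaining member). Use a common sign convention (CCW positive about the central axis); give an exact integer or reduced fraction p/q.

N_ring = 23 + 2·27 = 77
23(ω_s−ω_c) = −77(ω_r−ω_c),  ω_c=0, ω_s=1
ω_r = 0 − (23/77)(1−0) = -23/77
ω_r/ω_s = -23/77

-23/77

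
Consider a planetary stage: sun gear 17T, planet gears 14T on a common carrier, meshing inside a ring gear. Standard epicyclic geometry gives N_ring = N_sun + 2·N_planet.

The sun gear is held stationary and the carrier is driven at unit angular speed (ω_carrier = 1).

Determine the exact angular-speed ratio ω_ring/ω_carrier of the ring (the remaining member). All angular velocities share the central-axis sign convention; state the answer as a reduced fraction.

62/45

N_ring = 17 + 2·14 = 45
17(ω_s−ω_c) = −45(ω_r−ω_c),  ω_s=0, ω_c=1
ω_r = 1 − (17/45)(0−1) = 62/45
ω_r/ω_c = 62/45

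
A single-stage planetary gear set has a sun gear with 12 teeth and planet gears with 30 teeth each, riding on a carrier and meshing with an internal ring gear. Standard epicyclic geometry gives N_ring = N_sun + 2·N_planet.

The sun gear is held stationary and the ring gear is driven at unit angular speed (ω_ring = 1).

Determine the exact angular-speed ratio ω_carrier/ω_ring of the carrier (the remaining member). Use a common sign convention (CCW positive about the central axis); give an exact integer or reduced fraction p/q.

6/7

N_ring = 12 + 2·30 = 72
12(ω_s−ω_c) = −72(ω_r−ω_c),  ω_s=0, ω_r=1
12(0−ω_c) = −72(1−ω_c)  ⇒  84ω_c = 72  ⇒  ω_c = 6/7
ω_c/ω_r = 6/7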